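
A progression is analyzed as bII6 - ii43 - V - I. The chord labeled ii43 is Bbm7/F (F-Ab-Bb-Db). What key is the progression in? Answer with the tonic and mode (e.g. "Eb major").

Ab major

The anchor chord is a minor seventh chord on Bb, labeled ii43.
ii43 on Bb implies Bb is the supertonic; that puts the tonic at Ab, and the lowercase numeral fits major mode.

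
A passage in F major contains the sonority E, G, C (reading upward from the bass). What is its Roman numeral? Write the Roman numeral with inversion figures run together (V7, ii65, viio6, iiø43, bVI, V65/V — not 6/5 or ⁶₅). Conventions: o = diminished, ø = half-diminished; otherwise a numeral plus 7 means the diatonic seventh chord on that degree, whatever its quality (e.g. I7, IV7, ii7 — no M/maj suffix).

The pitches C-E-G form a major triad rooted on C.
C is scale degree 5 in F major, and a major triad on that degree is written V.
With E in the bass the chord is in first inversion, so the figured bass is 6.

V6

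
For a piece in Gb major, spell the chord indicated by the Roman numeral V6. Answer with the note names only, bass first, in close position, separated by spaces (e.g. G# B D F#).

F Ab Db

The numeral's case and figure indicate a major triad. In Gb major its root, the dominant, is Db.
That chord is spelled Db-F-Ab.
The figured bass 6 indicates first inversion, placing the third (F) in the bass: F-Ab-Db.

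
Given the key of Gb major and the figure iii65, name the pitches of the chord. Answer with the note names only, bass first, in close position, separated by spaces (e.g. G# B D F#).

In Gb major, scale degree 3 is Bb, and the diatonic chord built there is a minor seventh chord.
That chord is spelled Bb-Db-F-Ab.
The figured bass 65 indicates first inversion, placing the third (Db) in the bass: Db-F-Ab-Bb.

Db F Ab Bb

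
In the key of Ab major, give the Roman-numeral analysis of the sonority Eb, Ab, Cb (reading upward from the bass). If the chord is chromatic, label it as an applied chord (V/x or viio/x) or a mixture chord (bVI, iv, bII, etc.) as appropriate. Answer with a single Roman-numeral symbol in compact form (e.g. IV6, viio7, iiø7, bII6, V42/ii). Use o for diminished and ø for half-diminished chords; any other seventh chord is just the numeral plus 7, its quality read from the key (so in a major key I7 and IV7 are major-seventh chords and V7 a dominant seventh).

i64

The pitches Ab-Cb-Eb form a minor triad rooted on Ab.
Ab is the first degree of Ab major. This is the minor tonic, borrowed from the parallel minor.
With Eb in the bass the chord is in second inversion, so the figured bass is 64.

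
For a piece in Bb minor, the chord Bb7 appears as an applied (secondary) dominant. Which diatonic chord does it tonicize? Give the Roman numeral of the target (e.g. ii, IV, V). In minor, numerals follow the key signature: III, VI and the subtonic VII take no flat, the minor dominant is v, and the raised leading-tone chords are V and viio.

The chord is a dominant seventh chord on Bb.
A dominant resolves down a perfect fifth: Bb → Eb. In Bb minor, Eb is scale degree 4, i.e. iv.

iv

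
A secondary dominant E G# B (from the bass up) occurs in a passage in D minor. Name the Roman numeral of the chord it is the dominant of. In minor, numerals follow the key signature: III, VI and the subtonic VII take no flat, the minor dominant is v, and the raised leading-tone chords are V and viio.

The chord is a major triad on E.
A dominant resolves down a perfect fifth: E → A. In D minor, A is scale degree 5, i.e. V.

V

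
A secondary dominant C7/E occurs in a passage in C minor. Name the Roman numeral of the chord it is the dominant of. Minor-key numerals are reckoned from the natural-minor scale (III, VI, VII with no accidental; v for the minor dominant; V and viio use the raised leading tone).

The chord is a dominant seventh chord on C.
A dominant resolves down a perfect fifth: C → F. In C minor, F is scale degree 4, i.e. iv.

iv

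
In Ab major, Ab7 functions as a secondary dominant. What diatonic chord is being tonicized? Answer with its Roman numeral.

IV

The chord is a dominant seventh chord on Ab.
A dominant resolves down a perfect fifth: Ab → Db. In Ab major, Db is scale degree 4, i.e. IV.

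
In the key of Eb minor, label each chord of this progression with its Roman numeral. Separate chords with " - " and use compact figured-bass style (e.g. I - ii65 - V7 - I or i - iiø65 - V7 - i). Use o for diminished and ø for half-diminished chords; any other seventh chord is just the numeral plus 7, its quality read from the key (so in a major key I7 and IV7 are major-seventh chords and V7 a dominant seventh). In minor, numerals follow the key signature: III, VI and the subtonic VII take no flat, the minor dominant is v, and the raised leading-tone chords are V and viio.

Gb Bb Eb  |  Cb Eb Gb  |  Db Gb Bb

i6 - VI - III64

Gb-Bb-Eb: root Eb is the tonic; minor triad there is i6.
Cb-Eb-Gb has root Cb, degree 6 in Eb minor, so VI.
Db-Gb-Bb has root Gb, degree 3 in Eb minor, so III64.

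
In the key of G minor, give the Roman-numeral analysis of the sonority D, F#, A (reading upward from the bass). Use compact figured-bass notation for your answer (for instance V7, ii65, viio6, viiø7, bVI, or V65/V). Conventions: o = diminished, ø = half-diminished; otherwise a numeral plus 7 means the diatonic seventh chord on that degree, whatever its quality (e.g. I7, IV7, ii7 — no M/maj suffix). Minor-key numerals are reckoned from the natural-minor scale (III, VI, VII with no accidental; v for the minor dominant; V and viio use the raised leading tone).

V

The pitches D-F#-A form a major triad rooted on D.
In G minor, D is the dominant; the diatonic major triad there is V.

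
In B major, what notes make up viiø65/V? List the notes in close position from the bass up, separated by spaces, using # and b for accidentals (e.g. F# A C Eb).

G# B D# E#

The slash marks an applied leading-tone chord: viio of V. In B major, V is F#, so the leading tone to it is E#, a half step below.
Building a half-diminished seventh chord on E# gives E#-G#-B-D#.
The figured bass 65 indicates first inversion, placing the third (G#) in the bass: G#-B-D#-E#.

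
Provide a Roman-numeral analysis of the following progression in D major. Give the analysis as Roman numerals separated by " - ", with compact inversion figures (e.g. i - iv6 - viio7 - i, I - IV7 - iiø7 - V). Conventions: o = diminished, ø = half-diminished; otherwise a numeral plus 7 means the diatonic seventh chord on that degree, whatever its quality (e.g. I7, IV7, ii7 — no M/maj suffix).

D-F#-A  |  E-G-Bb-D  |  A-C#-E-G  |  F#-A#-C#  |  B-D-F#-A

I - iiø7 - V7 - V/vi - vi7

D-F#-A: major triad on D = scale degree 1 → I.
E-G-Bb-D: half-diminished seventh chord on E — chromatic; iiø7 (borrowed from the parallel minor).
A-C#-E-G: dominant seventh chord on A = scale degree 5 → V7.
F#-A#-C#: a major triad on F#, the applied dominant of vi → V/vi.
B-D-F#-A: minor seventh chord on B = scale degree 6 → vi7.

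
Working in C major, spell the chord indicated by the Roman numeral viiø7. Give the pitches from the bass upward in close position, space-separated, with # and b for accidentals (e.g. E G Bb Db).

B D F A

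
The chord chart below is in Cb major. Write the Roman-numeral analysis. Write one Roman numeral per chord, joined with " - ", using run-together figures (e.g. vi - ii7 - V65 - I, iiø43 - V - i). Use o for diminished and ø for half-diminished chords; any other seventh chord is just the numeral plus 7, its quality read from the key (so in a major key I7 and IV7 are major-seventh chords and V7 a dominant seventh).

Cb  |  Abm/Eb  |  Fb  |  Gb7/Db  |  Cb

I - vi64 - IV - V43 - I

Cb: major triad on Cb = scale degree 1 → I.
Abm/Eb: minor triad on Ab = scale degree 6 → vi64.
Fb: major triad on Fb = scale degree 4 → IV.
Gb7/Db: dominant seventh chord on Gb = scale degree 5 → V43.
Cb has root Cb, degree 1 in Cb major, so I.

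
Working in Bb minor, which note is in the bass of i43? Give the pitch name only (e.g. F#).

F

i in Bb minor has root Bb; the chord is Bb-Db-F-Ab.
The figure 43 means second inversion — the fifth is in the bass.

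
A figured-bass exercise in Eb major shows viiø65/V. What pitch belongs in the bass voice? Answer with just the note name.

The applied chord viiø65/V is rooted on A: A-C-Eb-G.
The figure 65 means first inversion — the third is in the bass.

C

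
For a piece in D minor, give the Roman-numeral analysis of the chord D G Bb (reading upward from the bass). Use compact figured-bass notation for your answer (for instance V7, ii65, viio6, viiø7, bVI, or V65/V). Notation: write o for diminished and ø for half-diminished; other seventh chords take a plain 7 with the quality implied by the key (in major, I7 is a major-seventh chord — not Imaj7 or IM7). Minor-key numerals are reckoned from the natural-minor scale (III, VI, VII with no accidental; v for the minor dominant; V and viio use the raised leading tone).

iv64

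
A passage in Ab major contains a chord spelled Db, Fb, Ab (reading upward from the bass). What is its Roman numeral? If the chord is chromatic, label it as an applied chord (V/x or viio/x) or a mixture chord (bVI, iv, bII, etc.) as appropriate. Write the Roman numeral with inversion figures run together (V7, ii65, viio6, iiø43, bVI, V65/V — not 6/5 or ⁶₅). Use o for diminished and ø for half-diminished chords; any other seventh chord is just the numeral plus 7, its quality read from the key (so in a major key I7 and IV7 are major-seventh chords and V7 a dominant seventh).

iv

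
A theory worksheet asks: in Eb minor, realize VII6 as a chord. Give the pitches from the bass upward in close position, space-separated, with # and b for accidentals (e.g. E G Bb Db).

F Ab Db

The numeral's case and figure indicate a major triad. In Eb minor its root, the subtonic, is Db.
Stacking thirds from Db gives Db-F-Ab.
The figured bass 6 indicates first inversion, placing the third (F) in the bass: F-Ab-Db.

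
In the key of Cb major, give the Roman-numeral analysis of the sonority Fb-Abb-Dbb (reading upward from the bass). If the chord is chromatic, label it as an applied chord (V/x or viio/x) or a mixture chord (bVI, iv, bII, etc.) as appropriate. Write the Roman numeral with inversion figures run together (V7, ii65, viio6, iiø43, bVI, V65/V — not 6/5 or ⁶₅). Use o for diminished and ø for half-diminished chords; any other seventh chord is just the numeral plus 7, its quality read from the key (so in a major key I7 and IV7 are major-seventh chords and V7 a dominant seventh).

bII6

Stacked in thirds the chord is Dbb-Fb-Abb: a major triad on Dbb.
Dbb is the lowered second degree of Cb major (diatonic 2 would be Db). This is the Neapolitan sixth — a major triad on the lowered second degree, here in its customary first inversion.
With Fb in the bass the chord is in first inversion, so the figured bass is 6.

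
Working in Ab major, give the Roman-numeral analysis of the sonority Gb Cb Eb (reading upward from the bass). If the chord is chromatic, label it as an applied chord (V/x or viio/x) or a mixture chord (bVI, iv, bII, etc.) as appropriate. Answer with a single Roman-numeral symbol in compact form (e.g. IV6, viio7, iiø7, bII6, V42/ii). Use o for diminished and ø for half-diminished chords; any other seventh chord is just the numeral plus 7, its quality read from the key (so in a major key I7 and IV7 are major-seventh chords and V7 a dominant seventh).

bIII64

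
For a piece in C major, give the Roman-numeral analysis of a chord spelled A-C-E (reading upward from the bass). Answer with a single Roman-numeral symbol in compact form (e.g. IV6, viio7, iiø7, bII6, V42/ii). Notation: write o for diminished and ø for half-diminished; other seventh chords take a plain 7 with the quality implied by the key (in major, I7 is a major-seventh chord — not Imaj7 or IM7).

vi

The pitches A-C-E form a minor triad rooted on A.
A is scale degree 6 in C major, and a minor triad on that degree is written vi.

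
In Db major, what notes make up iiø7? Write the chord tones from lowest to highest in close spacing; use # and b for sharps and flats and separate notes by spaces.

Eb Gb Bbb Db

Scale degree 2 in Db major is Eb; here the chord built on it is altered to a half-diminished seventh chord. iiø7 is the half-diminished supertonic seventh, borrowed from the parallel minor.
So the chord is Eb-Gb-Bbb-Db.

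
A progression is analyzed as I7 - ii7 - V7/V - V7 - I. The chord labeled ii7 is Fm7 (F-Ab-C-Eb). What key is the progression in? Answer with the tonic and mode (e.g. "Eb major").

Eb major

ii7 is given as F-Ab-C-Eb — a minor seventh chord with root F.
If F is scale degree 2 and the mode makes that degree carry a minor seventh chord, the tonic is Eb and the mode is major.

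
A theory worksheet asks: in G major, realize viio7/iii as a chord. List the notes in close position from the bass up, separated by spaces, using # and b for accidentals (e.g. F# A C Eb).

viio7/iii is a secondary leading-tone chord. The target iii is B in G major; the applied chord is rooted a semitone below, on A#.
Building a fully diminished seventh chord on A# gives A#-C#-E-G.

A# C# E G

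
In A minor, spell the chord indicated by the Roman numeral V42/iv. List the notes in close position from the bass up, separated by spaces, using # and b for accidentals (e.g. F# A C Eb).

G A C# E

The slash means an applied dominant: we want the dominant of iv. In A minor, iv is D minor, and its dominant is built on A.
Building a dominant seventh chord on A gives A-C#-E-G.
With the 42 figure the chord is in third inversion; from the bass G upward in close position it reads G-A-C#-E.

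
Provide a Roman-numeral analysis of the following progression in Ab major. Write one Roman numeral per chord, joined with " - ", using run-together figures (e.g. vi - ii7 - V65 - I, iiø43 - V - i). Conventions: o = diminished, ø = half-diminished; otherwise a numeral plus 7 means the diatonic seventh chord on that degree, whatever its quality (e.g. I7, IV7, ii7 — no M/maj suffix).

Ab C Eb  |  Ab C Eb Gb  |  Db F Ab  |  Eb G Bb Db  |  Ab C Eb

I - V7/IV - IV - V7 - I

Ab-C-Eb: major triad on Ab = scale degree 1 → I.
Ab-C-Eb-Gb: a dominant seventh chord on Ab, the applied dominant of IV → V7/IV.
Db-F-Ab has root Db, degree 4 in Ab major, so IV.
Eb-G-Bb-Db: root Eb is the dominant; dominant seventh chord there is V7.
Ab-C-Eb has root Ab, degree 1 in Ab major, so I.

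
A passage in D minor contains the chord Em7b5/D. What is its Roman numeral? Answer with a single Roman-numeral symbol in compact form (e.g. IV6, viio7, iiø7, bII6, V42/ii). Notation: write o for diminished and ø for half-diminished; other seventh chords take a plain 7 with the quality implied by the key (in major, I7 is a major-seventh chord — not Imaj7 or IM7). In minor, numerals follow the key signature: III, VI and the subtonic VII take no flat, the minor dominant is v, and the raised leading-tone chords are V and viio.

The pitches E-G-Bb-D form a half-diminished seventh chord rooted on E.
E is scale degree 2 in D minor, and a half-diminished seventh chord on that degree is written iiø7.
With D in the bass the chord is in third inversion, so the figured bass is 42.

iiø42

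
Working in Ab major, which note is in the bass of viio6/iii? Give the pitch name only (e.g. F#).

D

The applied chord viio6/iii is rooted on B: B-D-F.
The figure 6 means first inversion — the third is in the bass.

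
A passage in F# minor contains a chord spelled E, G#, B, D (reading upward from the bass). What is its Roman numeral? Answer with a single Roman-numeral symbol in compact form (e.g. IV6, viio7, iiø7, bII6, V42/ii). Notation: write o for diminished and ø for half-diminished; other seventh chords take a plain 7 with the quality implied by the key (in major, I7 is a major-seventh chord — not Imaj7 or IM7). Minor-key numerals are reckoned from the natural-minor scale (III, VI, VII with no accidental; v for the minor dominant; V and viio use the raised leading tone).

VII7

Stacked in thirds the chord is E-G#-B-D: a dominant seventh chord on E.
E is scale degree 7 in F# minor, and a dominant seventh chord on that degree is written VII7.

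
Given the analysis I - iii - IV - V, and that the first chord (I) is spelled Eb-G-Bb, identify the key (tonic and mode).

Eb major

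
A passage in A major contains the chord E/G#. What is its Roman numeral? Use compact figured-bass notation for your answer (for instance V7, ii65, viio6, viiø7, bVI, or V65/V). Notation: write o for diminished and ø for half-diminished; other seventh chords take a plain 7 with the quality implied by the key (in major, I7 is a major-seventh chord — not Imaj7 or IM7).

Stacked in thirds the chord is E-G#-B: a major triad on E.
E is scale degree 5 in A major, and a major triad on that degree is written V.
With G# in the bass the chord is in first inversion, so the figured bass is 6.

V6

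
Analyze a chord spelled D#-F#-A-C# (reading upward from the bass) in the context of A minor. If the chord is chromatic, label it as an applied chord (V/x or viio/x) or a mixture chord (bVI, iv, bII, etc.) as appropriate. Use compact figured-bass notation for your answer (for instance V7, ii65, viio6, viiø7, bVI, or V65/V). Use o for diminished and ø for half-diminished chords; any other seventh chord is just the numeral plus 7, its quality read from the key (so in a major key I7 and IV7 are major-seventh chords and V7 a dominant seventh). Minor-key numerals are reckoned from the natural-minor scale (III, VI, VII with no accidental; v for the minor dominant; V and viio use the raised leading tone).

viiø7/V

Stacked in thirds the chord is D#-F#-A-C#: a half-diminished seventh chord on D#.
D# sits a half step below E (V in A minor); a diminished chord there is the applied leading-tone chord of V.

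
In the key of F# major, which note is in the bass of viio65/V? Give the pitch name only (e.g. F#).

The applied chord viio65/V is rooted on B#: B#-D#-F#-A.
The figure 65 means first inversion — the third is in the bass.

D#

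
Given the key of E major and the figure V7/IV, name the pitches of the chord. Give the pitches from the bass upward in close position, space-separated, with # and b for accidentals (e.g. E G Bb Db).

E G# B D

V7/IV is a secondary dominant — the dominant seventh of IV. IV in E major is A, so the applied chord's root is E, a perfect fifth above.
Building a dominant seventh chord on E gives E-G#-B-D.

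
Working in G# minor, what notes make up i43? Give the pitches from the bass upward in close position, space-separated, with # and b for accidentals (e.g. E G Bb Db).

In G# minor, scale degree 1 is G#, and the diatonic chord built there is a minor seventh chord.
That chord is spelled G#-B-D#-F#.
The figured bass 43 indicates second inversion, placing the fifth (D#) in the bass: D#-F#-G#-B.

D# F# G# B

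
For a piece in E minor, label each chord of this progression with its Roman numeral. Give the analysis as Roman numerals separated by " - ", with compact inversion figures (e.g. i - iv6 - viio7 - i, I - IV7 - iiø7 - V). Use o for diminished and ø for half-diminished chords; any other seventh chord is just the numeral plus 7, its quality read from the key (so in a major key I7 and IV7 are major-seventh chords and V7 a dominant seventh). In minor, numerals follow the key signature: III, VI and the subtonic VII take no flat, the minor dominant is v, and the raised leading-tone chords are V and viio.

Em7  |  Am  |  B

Em7: root E is the tonic; minor seventh chord there is i7.
Am has root A, degree 4 in E minor, so iv.
B has root B, degree 5 in E minor, so V.

i7 - iv - V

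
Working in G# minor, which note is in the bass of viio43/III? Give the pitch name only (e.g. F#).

The applied chord viio43/III is rooted on A#: A#-C#-E-G.
The figure 43 means second inversion — the fifth is in the bass.

E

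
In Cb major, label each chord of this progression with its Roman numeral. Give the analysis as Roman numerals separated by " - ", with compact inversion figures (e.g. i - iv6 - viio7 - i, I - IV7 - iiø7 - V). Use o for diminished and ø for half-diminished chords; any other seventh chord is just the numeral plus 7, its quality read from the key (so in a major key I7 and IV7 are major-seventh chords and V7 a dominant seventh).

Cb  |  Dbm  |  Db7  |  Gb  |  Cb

I - ii - V7/V - V - I

Cb: major triad on Cb = scale degree 1 → I.
Dbm has root Db, degree 2 in Cb major, so ii.
Db7 is the secondary dominant of V (dominant seventh chord on Db): V7/V.
Gb has root Gb, degree 5 in Cb major, so V.
Cb: root Cb is the tonic; major triad there is I.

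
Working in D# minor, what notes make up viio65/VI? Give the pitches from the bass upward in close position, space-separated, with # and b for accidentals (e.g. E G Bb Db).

viio65/VI is a secondary leading-tone chord. The target VI is B in D# minor; the applied chord is rooted a semitone below, on A#.
Building a fully diminished seventh chord on A# gives A#-C#-E-G.
With the 65 figure the chord is in first inversion; from the bass C# upward in close position it reads C#-E-G-A#.

C# E G A#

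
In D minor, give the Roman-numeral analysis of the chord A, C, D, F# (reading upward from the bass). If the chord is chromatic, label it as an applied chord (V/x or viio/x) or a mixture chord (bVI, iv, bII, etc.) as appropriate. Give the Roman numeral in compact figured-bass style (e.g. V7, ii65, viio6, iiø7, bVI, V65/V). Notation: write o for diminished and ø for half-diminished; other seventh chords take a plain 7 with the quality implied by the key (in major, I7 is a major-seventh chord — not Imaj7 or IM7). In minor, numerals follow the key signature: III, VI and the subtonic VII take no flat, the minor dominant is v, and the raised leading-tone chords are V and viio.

Stacked in thirds the chord is D-F#-A-C: a dominant seventh chord on D.
D is not a diatonic chord root with this quality in D minor, but it lies a perfect fifth above G (iv), so the chord functions as an applied dominant of iv.
With A in the bass the chord is in second inversion, so the figured bass is 43.

V43/iv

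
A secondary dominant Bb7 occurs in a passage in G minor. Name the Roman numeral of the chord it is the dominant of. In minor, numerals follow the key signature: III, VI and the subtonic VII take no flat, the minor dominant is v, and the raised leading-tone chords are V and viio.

VI

The chord is a dominant seventh chord on Bb.
A dominant resolves down a perfect fifth: Bb → Eb. In G minor, Eb is scale degree 6, i.e. VI.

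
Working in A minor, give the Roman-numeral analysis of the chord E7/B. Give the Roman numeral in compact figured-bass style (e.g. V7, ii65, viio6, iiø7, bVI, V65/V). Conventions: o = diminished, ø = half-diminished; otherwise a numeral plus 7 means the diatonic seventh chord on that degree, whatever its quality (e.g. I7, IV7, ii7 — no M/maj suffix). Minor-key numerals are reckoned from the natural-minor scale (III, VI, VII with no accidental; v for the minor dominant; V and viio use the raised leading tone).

V43

The pitches E-G#-B-D form a dominant seventh chord rooted on E.
In A minor, E is the dominant; the diatonic dominant seventh chord there is V7.
With B in the bass the chord is in second inversion, so the figured bass is 43.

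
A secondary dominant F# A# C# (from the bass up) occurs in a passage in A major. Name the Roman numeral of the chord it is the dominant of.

ii

The chord is a major triad on F#.
A dominant resolves down a perfect fifth: F# → B. In A major, B is scale degree 2, i.e. ii.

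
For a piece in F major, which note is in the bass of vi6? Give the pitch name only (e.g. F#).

F

vi in F major has root D; the chord is D-F-A.
The figure 6 means first inversion — the third is in the bass.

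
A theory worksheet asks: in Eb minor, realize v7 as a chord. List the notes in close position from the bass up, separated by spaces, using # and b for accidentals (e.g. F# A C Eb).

The numeral's case and figure indicate a minor seventh chord. In Eb minor its root, the dominant, is Bb.
That chord is spelled Bb-Db-F-Ab.

Bb Db F Ab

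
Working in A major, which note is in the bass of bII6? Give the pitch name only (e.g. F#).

bII in A major has root Bb; the chord is Bb-D-F.
The figure 6 means first inversion — the third is in the bass.

D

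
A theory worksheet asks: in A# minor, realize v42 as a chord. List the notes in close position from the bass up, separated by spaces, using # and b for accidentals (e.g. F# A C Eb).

In A# minor, scale degree 5 is E#, and the diatonic chord built there is a minor seventh chord.
That chord is spelled E#-G#-B#-D#.
With the 42 figure the chord is in third inversion; from the bass D# upward in close position it reads D#-E#-G#-B#.

D# E# G# B#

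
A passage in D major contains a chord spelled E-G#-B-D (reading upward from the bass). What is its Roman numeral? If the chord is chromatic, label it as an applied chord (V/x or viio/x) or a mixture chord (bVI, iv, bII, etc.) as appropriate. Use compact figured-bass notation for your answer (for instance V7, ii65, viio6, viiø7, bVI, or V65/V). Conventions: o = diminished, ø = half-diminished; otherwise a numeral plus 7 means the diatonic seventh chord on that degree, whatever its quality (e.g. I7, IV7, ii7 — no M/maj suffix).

V7/V

Stacked in thirds the chord is E-G#-B-D: a dominant seventh chord on E.
E is not a diatonic chord root with this quality in D major, but it lies a perfect fifth above A (V), so the chord functions as an applied dominant of V.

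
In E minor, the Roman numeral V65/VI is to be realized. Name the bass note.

B

The applied chord V65/VI is rooted on G: G-B-D-F.
The figure 65 means first inversion — the third is in the bass.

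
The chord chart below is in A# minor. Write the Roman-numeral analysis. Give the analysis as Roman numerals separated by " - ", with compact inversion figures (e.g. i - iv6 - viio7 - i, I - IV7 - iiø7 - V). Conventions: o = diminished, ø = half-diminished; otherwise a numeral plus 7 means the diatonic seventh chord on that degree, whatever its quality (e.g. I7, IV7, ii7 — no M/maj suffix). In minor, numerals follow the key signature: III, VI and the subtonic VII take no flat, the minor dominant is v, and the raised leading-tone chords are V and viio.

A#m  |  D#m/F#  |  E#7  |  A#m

A#m has root A#, degree 1 in A# minor, so i.
D#m/F#: root D# is the subdominant; minor triad there is iv6.
E#7: dominant seventh chord on E# = scale degree 5 → V7.
A#m: root A# is the tonic; minor triad there is i.

i - iv6 - V7 - i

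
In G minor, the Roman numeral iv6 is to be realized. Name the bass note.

Eb

iv in G minor has root C; the chord is C-Eb-G.
The figure 6 means first inversion — the third is in the bass.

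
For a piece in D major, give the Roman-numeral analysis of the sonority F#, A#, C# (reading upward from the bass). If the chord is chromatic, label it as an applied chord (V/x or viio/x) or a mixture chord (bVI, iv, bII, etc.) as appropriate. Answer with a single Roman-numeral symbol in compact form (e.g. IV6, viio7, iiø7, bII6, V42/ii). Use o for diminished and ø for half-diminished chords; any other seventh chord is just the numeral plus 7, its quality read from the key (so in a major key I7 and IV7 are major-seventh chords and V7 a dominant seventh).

V/vi

Stacked in thirds the chord is F#-A#-C#: a major triad on F#.
F# is not a diatonic chord root with this quality in D major, but it lies a perfect fifth above B (vi), so the chord functions as an applied dominant of vi.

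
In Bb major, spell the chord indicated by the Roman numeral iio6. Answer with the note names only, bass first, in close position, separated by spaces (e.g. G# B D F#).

Eb Gb C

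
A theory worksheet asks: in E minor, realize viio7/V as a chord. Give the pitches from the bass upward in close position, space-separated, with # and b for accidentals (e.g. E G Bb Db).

A# C# E G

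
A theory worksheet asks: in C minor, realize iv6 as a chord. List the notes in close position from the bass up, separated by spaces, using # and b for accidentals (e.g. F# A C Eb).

In C minor, scale degree 4 is F, and the diatonic chord built there is a minor triad.
That chord is spelled F-Ab-C.
The figured bass 6 indicates first inversion, placing the third (Ab) in the bass: Ab-C-F.

Ab C F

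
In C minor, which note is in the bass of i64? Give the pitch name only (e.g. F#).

G

i in C minor has root C; the chord is C-Eb-G.
The figure 64 means second inversion — the fifth is in the bass.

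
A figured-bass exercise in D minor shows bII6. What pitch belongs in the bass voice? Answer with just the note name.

G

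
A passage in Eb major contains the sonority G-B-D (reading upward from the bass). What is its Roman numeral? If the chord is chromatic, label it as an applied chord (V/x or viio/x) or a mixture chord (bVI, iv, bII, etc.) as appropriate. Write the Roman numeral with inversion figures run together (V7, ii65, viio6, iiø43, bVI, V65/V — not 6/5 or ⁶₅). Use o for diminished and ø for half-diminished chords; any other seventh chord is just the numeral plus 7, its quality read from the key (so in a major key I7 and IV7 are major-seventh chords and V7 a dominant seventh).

The pitches G-B-D form a major triad rooted on G.
G is not a diatonic chord root with this quality in Eb major, but it lies a perfect fifth above C (vi), so the chord functions as an applied dominant of vi.

V/vi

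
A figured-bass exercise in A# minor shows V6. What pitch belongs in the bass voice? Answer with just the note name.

G##

V in A# minor has root E#; the chord is E#-G##-B#.
The figure 6 means first inversion — the third is in the bass.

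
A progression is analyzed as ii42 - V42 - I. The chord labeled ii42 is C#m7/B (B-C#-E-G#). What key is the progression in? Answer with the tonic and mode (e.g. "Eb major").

B major

The anchor chord is a minor seventh chord on C#, labeled ii42.
If C# is scale degree 2 and the mode makes that degree carry a minor seventh chord, the tonic is B and the mode is major.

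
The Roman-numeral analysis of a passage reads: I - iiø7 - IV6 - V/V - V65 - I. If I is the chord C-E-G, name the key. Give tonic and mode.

I is given as C-E-G — a major triad with root C.
If C is scale degree 1 and the mode makes that degree carry a major triad, the tonic is C and the mode is major.

C major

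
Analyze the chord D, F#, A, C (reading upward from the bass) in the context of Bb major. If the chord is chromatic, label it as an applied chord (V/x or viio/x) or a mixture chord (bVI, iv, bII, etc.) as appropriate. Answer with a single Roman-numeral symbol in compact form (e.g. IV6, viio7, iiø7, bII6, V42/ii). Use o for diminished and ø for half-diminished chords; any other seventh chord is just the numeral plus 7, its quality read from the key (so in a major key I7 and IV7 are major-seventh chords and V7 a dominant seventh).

Stacked in thirds the chord is D-F#-A-C: a dominant seventh chord on D.
D is not a diatonic chord root with this quality in Bb major, but it lies a perfect fifth above G (vi), so the chord functions as an applied dominant of vi.

V7/vi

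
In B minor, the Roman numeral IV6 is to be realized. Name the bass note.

G#

IV in B minor has root E; the chord is E-G#-B.
The figure 6 means first inversion — the third is in the bass.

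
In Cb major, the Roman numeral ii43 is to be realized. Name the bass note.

ii in Cb major has root Db; the chord is Db-Fb-Ab-Cb.
The figure 43 means second inversion — the fifth is in the bass.

Ab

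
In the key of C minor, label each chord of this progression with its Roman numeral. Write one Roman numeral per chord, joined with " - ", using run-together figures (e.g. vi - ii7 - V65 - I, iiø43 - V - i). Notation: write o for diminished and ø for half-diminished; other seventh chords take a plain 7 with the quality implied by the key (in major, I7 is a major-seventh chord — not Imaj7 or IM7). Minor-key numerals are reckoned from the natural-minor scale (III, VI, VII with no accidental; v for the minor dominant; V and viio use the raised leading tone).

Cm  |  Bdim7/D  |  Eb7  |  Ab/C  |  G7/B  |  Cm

i - viio65 - V7/VI - VI6 - V65 - i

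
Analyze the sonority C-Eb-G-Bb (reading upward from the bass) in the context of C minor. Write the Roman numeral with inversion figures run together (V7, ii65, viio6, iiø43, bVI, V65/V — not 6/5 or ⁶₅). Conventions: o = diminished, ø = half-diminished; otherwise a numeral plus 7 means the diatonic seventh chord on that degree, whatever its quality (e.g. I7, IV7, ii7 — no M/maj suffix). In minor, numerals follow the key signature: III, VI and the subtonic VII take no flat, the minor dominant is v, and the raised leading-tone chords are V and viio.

i7

The pitches C-Eb-G-Bb form a minor seventh chord rooted on C.
In C minor, C is the tonic; the diatonic minor seventh chord there is i7.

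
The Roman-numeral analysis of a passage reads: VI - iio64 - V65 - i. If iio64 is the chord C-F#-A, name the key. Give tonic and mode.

iio64 is given as C-F#-A — a diminished triad with root F#.
iio64 on F# implies F# is the supertonic; that puts the tonic at E, and the lowercase numeral fits minor mode.

E minor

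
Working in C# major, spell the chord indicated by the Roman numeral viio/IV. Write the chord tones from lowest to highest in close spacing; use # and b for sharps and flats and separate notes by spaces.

E# G# B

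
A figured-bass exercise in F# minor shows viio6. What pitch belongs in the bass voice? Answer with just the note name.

viio in F# minor has root E#; the chord is E#-G#-B.
The figure 6 means first inversion — the third is in the bass.

G#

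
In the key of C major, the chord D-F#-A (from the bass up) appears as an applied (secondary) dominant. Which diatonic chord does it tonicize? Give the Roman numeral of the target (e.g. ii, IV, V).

V

The chord is a major triad on D.
A dominant resolves down a perfect fifth: D → G. In C major, G is scale degree 5, i.e. V.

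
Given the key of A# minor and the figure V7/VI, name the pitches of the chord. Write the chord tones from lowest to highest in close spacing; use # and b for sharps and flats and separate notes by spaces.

V7/VI is a secondary dominant — the dominant seventh of VI. VI in A# minor is F#, so the applied chord's root is C#, a perfect fifth above.
Building a dominant seventh chord on C# gives C#-E#-G#-B.

C# E# G# B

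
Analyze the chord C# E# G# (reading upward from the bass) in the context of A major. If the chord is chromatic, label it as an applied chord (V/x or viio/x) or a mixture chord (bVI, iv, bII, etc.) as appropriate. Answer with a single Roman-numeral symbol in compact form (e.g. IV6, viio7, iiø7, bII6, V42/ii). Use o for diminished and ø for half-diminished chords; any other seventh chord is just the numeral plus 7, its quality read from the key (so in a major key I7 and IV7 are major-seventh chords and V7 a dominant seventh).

V/vi

The pitches C#-E#-G# form a major triad rooted on C#.
C# is not a diatonic chord root with this quality in A major, but it lies a perfect fifth above F# (vi), so the chord functions as an applied dominant of vi.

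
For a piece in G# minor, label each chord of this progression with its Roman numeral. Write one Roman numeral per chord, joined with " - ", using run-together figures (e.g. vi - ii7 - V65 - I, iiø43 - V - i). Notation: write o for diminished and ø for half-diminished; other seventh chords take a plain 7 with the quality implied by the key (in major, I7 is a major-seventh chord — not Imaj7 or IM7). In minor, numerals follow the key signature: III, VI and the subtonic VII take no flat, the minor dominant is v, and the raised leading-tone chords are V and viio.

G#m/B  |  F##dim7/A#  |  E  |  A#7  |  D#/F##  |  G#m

i6 - viio65 - VI - V7/V - V6 - i

G#m/B: root G# is the tonic; minor triad there is i6.
F##dim7/A#: fully diminished seventh chord on F## = scale degree 7 → viio65.
E has root E, degree 6 in G# minor, so VI.
A#7: chromatic; A# is V of V, so V7/V.
D#/F##: major triad on D# = scale degree 5 → V6.
G#m: minor triad on G# = scale degree 1 → i.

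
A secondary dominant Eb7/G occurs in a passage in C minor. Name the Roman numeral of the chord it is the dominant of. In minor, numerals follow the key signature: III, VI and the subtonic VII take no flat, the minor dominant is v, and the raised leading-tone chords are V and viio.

VI

The chord is a dominant seventh chord on Eb.
A dominant resolves down a perfect fifth: Eb → Ab. In C minor, Ab is scale degree 6, i.e. VI.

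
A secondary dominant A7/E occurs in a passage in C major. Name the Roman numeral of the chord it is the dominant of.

ii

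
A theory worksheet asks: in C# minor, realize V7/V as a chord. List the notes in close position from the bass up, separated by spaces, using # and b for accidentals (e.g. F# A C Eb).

D# F## A# C#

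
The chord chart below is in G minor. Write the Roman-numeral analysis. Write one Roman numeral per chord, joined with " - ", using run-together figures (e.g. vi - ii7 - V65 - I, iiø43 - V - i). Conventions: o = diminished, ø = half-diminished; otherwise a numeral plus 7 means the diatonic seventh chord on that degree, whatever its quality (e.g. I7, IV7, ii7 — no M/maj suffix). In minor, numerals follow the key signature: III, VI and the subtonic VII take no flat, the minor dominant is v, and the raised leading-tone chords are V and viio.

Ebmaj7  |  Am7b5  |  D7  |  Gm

Ebmaj7: root Eb is the submediant; major seventh chord there is VI7.
Am7b5 has root A, degree 2 in G minor, so iiø7.
D7 has root D, degree 5 in G minor, so V7.
Gm has root G, degree 1 in G minor, so i.

VI7 - iiø7 - V7 - i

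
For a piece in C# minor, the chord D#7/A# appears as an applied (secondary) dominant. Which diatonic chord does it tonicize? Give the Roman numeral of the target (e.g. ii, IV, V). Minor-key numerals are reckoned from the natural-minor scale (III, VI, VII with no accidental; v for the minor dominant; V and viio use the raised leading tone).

V

The chord is a dominant seventh chord on D#.
A dominant resolves down a perfect fifth: D# → G#. In C# minor, G# is scale degree 5, i.e. V.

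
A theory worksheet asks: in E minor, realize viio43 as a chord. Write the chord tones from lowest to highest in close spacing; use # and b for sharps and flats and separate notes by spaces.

A C D# F#

In E minor, the leading-tone chord is built on the raised seventh degree, D#.
That chord is spelled D#-F#-A-C.
With the 43 figure the chord is in second inversion; from the bass A upward in close position it reads A-C-D#-F#.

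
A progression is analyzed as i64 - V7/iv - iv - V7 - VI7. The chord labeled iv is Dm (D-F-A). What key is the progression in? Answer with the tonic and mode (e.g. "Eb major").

A minor

iv is given as D-F-A — a minor triad with root D.
Counting down 3 scale steps from D places the tonic on A; a minor triad on degree 4 is diatonic only in minor.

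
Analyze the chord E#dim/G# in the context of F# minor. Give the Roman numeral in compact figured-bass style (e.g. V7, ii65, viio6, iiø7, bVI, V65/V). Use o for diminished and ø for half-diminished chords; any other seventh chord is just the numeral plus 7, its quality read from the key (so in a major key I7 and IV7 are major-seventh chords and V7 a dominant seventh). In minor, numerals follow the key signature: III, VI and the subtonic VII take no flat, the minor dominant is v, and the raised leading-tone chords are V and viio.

viio6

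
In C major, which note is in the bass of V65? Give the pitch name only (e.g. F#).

B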